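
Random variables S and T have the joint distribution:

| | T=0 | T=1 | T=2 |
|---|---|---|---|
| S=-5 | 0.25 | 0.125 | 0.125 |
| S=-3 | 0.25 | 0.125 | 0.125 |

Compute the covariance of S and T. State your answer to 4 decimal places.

0.0000

E[S] = -4,  E[T] = 0.75
E[ST] = -3
Cov(S,T) = E[ST] − E[S]E[T] = -3 − (-4)(0.75) = 0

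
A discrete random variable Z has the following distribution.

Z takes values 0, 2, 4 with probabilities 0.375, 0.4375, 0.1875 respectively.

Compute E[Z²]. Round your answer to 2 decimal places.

4.75

E[Z²] = (0)²(0.375) + (2)²(0.4375) + (4)²(0.1875) = 4.75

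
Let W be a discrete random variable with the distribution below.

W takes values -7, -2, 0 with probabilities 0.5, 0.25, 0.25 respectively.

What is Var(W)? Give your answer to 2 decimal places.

9.50

E[W] = (-7)(0.5) + (-2)(0.25) + (0)(0.25) = -4
E[W²] = (-7)²(0.5) + (-2)²(0.25) + (0)²(0.25) = 25.5
Var(W) = E[W²] − (E[W])² = 25.5 − (-4)² = 9.5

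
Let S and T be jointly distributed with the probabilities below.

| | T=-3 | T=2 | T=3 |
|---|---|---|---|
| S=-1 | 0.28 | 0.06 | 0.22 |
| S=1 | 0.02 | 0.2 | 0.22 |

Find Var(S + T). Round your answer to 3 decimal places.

10.148

E[S] = -0.12,  E[T] = 0.94,  E[ST] = 1.06
Var(S) = 1 − (-0.12)² = 0.9856;  Var(T) = 7.7 − (0.94)² = 6.8164
Cov(S,T) = 1.06 − (-0.12)(0.94) = 1.1728
Var(S + T) = (1)²·0.9856 + (1)²·6.8164 + 2·(1)·(1)·1.1728 = 10.1476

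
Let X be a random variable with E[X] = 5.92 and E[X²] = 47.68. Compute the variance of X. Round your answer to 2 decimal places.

12.63

V(X) = 47.68 − (5.92)² = 12.6336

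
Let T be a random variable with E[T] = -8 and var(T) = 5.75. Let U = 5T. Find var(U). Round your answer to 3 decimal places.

var(5T) = (5)²·var(T) = 25·5.75 = 143.75

143.750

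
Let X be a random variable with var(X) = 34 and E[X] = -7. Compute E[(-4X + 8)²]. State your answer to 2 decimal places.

1840.00

E[-4X + 8] = -4·-7 + 8 = 36
var(-4X + 8) = (-4)²·34 = 544
E[(-4X + 8)²] = var((-4X + 8)) + (E[(-4X + 8)])² = 544 + (36)² = 1840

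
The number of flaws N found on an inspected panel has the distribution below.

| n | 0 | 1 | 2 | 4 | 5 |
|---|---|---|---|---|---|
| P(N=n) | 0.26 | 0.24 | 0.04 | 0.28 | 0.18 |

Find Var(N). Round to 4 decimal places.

3.9044

E[N] = (0)(0.26) + (1)(0.24) + (2)(0.04) + (4)(0.28) + (5)(0.18) = 2.34
E[N²] = (0)²(0.26) + (1)²(0.24) + (2)²(0.04) + (4)²(0.28) + (5)²(0.18) = 9.38
Var(N) = E[N²] − (E[N])² = 9.38 − (2.34)² = 3.9044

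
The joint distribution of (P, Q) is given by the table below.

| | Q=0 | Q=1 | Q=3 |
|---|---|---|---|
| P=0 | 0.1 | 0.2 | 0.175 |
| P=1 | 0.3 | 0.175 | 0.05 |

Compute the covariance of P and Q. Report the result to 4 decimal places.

E[P] = 0.525,  E[Q] = 1.05
E[PQ] = 0.325
Cov(P,Q) = E[PQ] − E[P]E[Q] = 0.325 − (0.525)(1.05) = -0.22625

-0.2263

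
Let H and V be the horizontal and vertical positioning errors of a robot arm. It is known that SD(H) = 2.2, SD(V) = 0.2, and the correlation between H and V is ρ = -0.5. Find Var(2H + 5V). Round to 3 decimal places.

15.960

Var(H) = (2.2)² = 4.84;  Var(V) = (0.2)² = 0.04
Cov(H,V) = ρ·SD(H)·SD(V) = -0.5·2.2·0.2 = -0.22
Var(2H + 5V) = (2)²·Var(H) + (5)²·Var(V) + 2·(2)·(5)·Cov(H,V)
= 4·4.84 + 25·0.04 + 20·-0.22 = 15.96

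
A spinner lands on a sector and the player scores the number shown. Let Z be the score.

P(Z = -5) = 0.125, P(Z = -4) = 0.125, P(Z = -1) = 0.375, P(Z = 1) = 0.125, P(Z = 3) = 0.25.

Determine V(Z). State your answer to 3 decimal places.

7.484

E[Z] = (-5)(0.125) + (-4)(0.125) + (-1)(0.375) + (1)(0.125) + (3)(0.25) = -0.625
E[Z²] = (-5)²(0.125) + (-4)²(0.125) + (-1)²(0.375) + (1)²(0.125) + (3)²(0.25) = 7.875
V(Z) = E[Z²] − (E[Z])² = 7.875 − (-0.625)² = 7.484375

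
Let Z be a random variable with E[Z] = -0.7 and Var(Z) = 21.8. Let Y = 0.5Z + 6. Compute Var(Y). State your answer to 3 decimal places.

5.450

Var(0.5Z + 6) = (0.5)²·Var(Z) = 0.25·21.8 = 5.45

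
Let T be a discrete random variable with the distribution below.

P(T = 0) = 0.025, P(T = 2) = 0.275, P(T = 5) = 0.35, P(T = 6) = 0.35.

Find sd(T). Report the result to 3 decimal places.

E[T] = (0)(0.025) + (2)(0.275) + (5)(0.35) + (6)(0.35) = 4.4
E[T²] = (0)²(0.025) + (2)²(0.275) + (5)²(0.35) + (6)²(0.35) = 22.45
V(T) = E[T²] − (E[T])² = 22.45 − (4.4)² = 3.09
sd(T) = √3.09 ≈ 1.758

1.758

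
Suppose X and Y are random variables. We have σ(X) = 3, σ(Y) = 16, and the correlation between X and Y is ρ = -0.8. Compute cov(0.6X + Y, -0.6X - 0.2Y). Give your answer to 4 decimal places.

Var(X) = (3)² = 9;  Var(Y) = (16)² = 256
cov(X,Y) = ρ·σ(X)·σ(Y) = -0.8·3·16 = -38.4
cov(0.6X + Y, -0.6X - 0.2Y) = (0.6)(-0.6)Var(X) + (1)(-0.2)Var(Y) + [(0.6)(-0.2) + (1)(-0.6)]cov(X,Y)
= -0.36·9 + -0.2·256 + -0.72·-38.4 = -26.792

-26.7920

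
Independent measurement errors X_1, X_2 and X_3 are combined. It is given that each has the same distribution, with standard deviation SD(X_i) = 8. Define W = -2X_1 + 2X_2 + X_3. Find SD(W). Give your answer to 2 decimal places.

Var(X_i) = (8)² = 64
By independence, Var(W) = (-2)²Var(X_1) + (2)²Var(X_2) + (1)²Var(X_3)
= (-2)²·64 + (2)²·64 + (1)²·64 = 576
SD(W) = √576 ≈ 24.00

24.00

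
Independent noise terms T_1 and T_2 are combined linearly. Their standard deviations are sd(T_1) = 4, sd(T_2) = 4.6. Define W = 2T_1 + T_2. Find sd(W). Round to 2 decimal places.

9.23

V(T_1) = 16, V(T_2) = 21.16
By independence, V(W) = (2)²V(T_1) + (1)²V(T_2)
= (2)²·16 + (1)²·21.16 = 85.16
sd(W) = √85.16 ≈ 9.23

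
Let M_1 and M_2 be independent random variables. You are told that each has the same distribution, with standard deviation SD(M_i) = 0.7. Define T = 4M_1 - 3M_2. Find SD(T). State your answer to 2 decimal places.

Var(M_i) = (0.7)² = 0.49
By independence, Var(T) = (4)²Var(M_1) + (-3)²Var(M_2)
= (4)²·0.49 + (-3)²·0.49 = 12.25
SD(T) = √12.25 ≈ 3.50

3.50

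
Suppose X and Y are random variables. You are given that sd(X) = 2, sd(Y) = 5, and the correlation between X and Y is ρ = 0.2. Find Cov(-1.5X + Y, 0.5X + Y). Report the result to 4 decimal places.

20.0000

Var(X) = (2)² = 4;  Var(Y) = (5)² = 25
Cov(X,Y) = ρ·sd(X)·sd(Y) = 0.2·2·5 = 2
Cov(-1.5X + Y, 0.5X + Y) = (-1.5)(0.5)Var(X) + (1)(1)Var(Y) + [(-1.5)(1) + (1)(0.5)]Cov(X,Y)
= -0.75·4 + 1·25 + -1·2 = 20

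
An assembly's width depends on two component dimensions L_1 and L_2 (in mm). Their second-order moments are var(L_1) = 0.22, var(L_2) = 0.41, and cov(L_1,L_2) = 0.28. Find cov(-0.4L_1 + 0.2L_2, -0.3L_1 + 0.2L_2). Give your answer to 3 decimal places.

cov(-0.4L_1 + 0.2L_2, -0.3L_1 + 0.2L_2) = (-0.4)(-0.3)var(L_1) + (0.2)(0.2)var(L_2) + [(-0.4)(0.2) + (0.2)(-0.3)]cov(L_1,L_2)
= 0.12·0.22 + 0.04·0.41 + -0.14·0.28 = 0.0036

0.004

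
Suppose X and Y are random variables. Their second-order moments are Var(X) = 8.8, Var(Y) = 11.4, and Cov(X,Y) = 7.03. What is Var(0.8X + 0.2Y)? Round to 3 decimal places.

8.338

Var(0.8X + 0.2Y) = (0.8)²·Var(X) + (0.2)²·Var(Y) + 2·(0.8)·(0.2)·Cov(X,Y)
= 0.64·8.8 + 0.04·11.4 + 0.32·7.03 = 8.3376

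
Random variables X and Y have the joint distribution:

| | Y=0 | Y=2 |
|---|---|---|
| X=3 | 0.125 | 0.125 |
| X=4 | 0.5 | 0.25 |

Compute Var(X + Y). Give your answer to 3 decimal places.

1.000

E[X] = 3.75,  E[Y] = 0.75,  E[XY] = 2.75
Var(X) = 14.25 − (3.75)² = 0.1875;  Var(Y) = 1.5 − (0.75)² = 0.9375
cov(X,Y) = 2.75 − (3.75)(0.75) = -0.0625
Var(X + Y) = (1)²·0.1875 + (1)²·0.9375 + 2·(1)·(1)·-0.0625 = 1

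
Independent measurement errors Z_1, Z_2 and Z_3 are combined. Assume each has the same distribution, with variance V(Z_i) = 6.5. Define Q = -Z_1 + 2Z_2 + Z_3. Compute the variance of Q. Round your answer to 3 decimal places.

39.000

By independence, V(Q) = (-1)²V(Z_1) + (2)²V(Z_2) + (1)²V(Z_3)
= (-1)²·6.5 + (2)²·6.5 + (1)²·6.5 = 39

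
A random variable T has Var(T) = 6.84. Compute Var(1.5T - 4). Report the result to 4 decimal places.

15.3900

Var(1.5T - 4) = (1.5)²·Var(T) = 2.25·6.84 = 15.39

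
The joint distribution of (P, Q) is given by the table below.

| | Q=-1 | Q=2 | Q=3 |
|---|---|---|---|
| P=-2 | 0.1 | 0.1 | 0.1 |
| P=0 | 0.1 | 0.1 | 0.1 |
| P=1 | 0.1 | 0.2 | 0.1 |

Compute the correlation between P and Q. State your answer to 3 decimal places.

0.039

E[P] = -0.2,  E[Q] = 1.4
E[PQ] = -0.2
Cov(P,Q) = E[PQ] − E[P]E[Q] = -0.2 − (-0.2)(1.4) = 0.08
var(P) = 1.56,  var(Q) = 2.64
ρ = 0.08 / √(1.56·2.64) ≈ 0.039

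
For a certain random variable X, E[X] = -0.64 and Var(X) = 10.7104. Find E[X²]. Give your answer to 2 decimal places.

11.12

E[X²] = Var(X) + (E[X])² = 10.7104 + (-0.64)² = 11.12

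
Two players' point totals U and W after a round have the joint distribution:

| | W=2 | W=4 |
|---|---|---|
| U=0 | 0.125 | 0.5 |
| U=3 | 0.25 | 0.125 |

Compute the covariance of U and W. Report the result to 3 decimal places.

-0.656

E[U] = 1.125,  E[W] = 3.25
E[UW] = 3
cov(U,W) = E[UW] − E[U]E[W] = 3 − (1.125)(3.25) = -0.65625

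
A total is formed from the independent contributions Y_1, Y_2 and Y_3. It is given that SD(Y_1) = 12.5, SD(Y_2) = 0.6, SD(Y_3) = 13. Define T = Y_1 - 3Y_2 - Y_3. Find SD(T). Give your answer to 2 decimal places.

Var(Y_1) = 156.25, Var(Y_2) = 0.36, Var(Y_3) = 169
By independence, Var(T) = (1)²Var(Y_1) + (-3)²Var(Y_2) + (-1)²Var(Y_3)
= (1)²·156.25 + (-3)²·0.36 + (-1)²·169 = 328.49
SD(T) = √328.49 ≈ 18.12

18.12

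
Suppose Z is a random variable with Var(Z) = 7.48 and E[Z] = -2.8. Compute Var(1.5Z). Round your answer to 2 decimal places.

Var(1.5Z) = (1.5)²·Var(Z) = 2.25·7.48 = 16.83

16.83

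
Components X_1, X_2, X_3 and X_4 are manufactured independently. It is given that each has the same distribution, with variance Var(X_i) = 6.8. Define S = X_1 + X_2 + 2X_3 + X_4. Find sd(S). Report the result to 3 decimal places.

By independence, Var(S) = (1)²Var(X_1) + (1)²Var(X_2) + (2)²Var(X_3) + (1)²Var(X_4)
= (1)²·6.8 + (1)²·6.8 + (2)²·6.8 + (1)²·6.8 = 47.6
sd(S) = √47.6 ≈ 6.899

6.899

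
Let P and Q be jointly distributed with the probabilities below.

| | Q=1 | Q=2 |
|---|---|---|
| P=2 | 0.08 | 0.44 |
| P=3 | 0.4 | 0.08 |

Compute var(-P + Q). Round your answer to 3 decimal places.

0.838

E[P] = 2.48,  E[Q] = 1.52,  E[PQ] = 3.6
var(P) = 6.4 − (2.48)² = 0.2496;  var(Q) = 2.56 − (1.52)² = 0.2496
cov(P,Q) = 3.6 − (2.48)(1.52) = -0.1696
var(-P + Q) = (-1)²·0.2496 + (1)²·0.2496 + 2·(-1)·(1)·-0.1696 = 0.8384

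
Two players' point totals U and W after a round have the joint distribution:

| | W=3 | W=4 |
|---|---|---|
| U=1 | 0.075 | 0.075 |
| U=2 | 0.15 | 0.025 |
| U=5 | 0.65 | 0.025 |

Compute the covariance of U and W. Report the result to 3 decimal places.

-0.234

E[U] = 3.875,  E[W] = 3.125
E[UW] = 11.875
Cov(U,W) = E[UW] − E[U]E[W] = 11.875 − (3.875)(3.125) = -0.234375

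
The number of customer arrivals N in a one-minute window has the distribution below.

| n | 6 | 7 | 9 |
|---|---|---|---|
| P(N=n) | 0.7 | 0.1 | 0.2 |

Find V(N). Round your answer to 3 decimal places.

E[N] = (6)(0.7) + (7)(0.1) + (9)(0.2) = 6.7
E[N²] = (6)²(0.7) + (7)²(0.1) + (9)²(0.2) = 46.3
V(N) = E[N²] − (E[N])² = 46.3 − (6.7)² = 1.41

1.410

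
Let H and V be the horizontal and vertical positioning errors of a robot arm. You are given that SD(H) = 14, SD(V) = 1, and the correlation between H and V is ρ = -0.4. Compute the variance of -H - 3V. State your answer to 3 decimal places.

171.400

var(H) = (14)² = 196;  var(V) = (1)² = 1
Cov(H,V) = ρ·SD(H)·SD(V) = -0.4·14·1 = -5.6
var(-H - 3V) = (-1)²·var(H) + (-3)²·var(V) + 2·(-1)·(-3)·Cov(H,V)
= 1·196 + 9·1 + 6·-5.6 = 171.4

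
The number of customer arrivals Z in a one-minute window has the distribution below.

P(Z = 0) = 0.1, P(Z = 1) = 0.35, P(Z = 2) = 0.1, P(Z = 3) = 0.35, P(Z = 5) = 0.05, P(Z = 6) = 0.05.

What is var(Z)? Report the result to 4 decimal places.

E[Z] = (0)(0.1) + (1)(0.35) + (2)(0.1) + (3)(0.35) + (5)(0.05) + (6)(0.05) = 2.15
E[Z²] = (0)²(0.1) + (1)²(0.35) + (2)²(0.1) + (3)²(0.35) + (5)²(0.05) + (6)²(0.05) = 6.95
var(Z) = E[Z²] − (E[Z])² = 6.95 − (2.15)² = 2.3275

2.3275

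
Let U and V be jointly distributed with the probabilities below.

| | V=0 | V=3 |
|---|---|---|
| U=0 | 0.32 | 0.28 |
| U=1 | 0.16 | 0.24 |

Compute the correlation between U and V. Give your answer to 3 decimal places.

0.131

E[U] = 0.4,  E[V] = 1.56
E[UV] = 0.72
cov(U,V) = E[UV] − E[U]E[V] = 0.72 − (0.4)(1.56) = 0.096
var(U) = 0.24,  var(V) = 2.2464
ρ = 0.096 / √(0.24·2.2464) ≈ 0.131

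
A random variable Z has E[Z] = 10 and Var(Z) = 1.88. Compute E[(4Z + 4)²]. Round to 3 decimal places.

E[4Z + 4] = 4·10 + 4 = 44
Var(4Z + 4) = (4)²·1.88 = 30.08
E[(4Z + 4)²] = Var((4Z + 4)) + (E[(4Z + 4)])² = 30.08 + (44)² = 1966.08

1966.080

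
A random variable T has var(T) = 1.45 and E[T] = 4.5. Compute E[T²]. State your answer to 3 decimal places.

21.700

E[T²] = var(T) + (E[T])² = 1.45 + (4.5)² = 21.7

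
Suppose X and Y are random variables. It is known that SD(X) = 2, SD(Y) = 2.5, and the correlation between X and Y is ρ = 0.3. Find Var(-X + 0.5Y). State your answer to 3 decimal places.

4.063

Var(X) = (2)² = 4;  Var(Y) = (2.5)² = 6.25
cov(X,Y) = ρ·SD(X)·SD(Y) = 0.3·2·2.5 = 1.5
Var(-X + 0.5Y) = (-1)²·Var(X) + (0.5)²·Var(Y) + 2·(-1)·(0.5)·cov(X,Y)
= 1·4 + 0.25·6.25 + -1·1.5 = 4.0625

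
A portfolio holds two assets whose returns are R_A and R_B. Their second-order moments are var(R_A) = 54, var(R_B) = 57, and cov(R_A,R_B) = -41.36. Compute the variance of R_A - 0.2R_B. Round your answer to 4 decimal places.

var(R_A - 0.2R_B) = (1)²·var(R_A) + (-0.2)²·var(R_B) + 2·(1)·(-0.2)·cov(R_A,R_B)
= 1·54 + 0.04·57 + -0.4·-41.36 = 72.824

72.8240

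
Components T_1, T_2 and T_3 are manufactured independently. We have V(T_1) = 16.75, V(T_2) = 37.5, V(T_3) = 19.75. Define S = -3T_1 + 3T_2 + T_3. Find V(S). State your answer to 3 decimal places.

508.000

By independence, V(S) = (-3)²V(T_1) + (3)²V(T_2) + (1)²V(T_3)
= (-3)²·16.75 + (3)²·37.5 + (1)²·19.75 = 508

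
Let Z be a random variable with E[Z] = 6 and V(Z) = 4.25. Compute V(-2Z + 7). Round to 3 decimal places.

V(-2Z + 7) = (-2)²·V(Z) = 4·4.25 = 17

17.000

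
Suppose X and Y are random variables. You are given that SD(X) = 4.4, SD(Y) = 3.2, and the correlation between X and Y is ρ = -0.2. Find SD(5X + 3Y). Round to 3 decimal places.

V(X) = (4.4)² = 19.36;  V(Y) = (3.2)² = 10.24
cov(X,Y) = ρ·SD(X)·SD(Y) = -0.2·4.4·3.2 = -2.816
V(5X + 3Y) = (5)²·V(X) + (3)²·V(Y) + 2·(5)·(3)·cov(X,Y)
= 25·19.36 + 9·10.24 + 30·-2.816 = 491.68
SD(5X + 3Y) = √491.68 ≈ 22.174

22.174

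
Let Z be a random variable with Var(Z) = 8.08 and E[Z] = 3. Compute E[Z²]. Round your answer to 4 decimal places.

17.0800

E[Z²] = Var(Z) + (E[Z])² = 8.08 + (3)² = 17.08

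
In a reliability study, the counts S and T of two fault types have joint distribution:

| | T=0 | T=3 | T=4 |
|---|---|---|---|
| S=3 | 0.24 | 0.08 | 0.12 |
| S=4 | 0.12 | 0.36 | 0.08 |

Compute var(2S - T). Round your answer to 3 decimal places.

E[S] = 3.56,  E[T] = 2.12,  E[ST] = 7.76
var(S) = 12.92 − (3.56)² = 0.2464;  var(T) = 7.16 − (2.12)² = 2.6656
Cov(S,T) = 7.76 − (3.56)(2.12) = 0.2128
var(2S - T) = (2)²·0.2464 + (-1)²·2.6656 + 2·(2)·(-1)·0.2128 = 2.8

2.800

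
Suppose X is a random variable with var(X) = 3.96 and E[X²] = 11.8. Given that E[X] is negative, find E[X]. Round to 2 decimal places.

-2.80

(E[X])² = E[X²] − var(X) = 11.8 − 3.96 = 7.84
E[X] = −√7.84 = -2.8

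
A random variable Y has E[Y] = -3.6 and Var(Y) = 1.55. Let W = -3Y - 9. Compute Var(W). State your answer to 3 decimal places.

13.950

Var(-3Y - 9) = (-3)²·Var(Y) = 9·1.55 = 13.95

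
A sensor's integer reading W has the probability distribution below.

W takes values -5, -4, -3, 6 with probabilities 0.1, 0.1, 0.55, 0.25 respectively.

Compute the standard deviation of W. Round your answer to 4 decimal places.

4.1167

E[W] = (-5)(0.1) + (-4)(0.1) + (-3)(0.55) + (6)(0.25) = -1.05
E[W²] = (-5)²(0.1) + (-4)²(0.1) + (-3)²(0.55) + (6)²(0.25) = 18.05
V(W) = E[W²] − (E[W])² = 18.05 − (-1.05)² = 16.9475
σ(W) = √16.9475 ≈ 4.1167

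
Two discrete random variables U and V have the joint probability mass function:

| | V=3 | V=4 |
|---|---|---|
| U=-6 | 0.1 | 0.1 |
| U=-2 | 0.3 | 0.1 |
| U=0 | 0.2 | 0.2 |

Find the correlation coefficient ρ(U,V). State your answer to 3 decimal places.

0.000

E[U] = -2,  E[V] = 3.4
E[UV] = -6.8
Cov(U,V) = E[UV] − E[U]E[V] = -6.8 − (-2)(3.4) = 0
Var(U) = 4.8,  Var(V) = 0.24
ρ = 0 / √(4.8·0.24) ≈ 0.000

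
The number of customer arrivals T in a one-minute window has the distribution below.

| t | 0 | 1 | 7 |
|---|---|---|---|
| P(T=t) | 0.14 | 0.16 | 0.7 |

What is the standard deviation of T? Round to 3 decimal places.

2.976

E[T] = (0)(0.14) + (1)(0.16) + (7)(0.7) = 5.06
E[T²] = (0)²(0.14) + (1)²(0.16) + (7)²(0.7) = 34.46
var(T) = E[T²] − (E[T])² = 34.46 − (5.06)² = 8.8564
sd(T) = √8.8564 ≈ 2.976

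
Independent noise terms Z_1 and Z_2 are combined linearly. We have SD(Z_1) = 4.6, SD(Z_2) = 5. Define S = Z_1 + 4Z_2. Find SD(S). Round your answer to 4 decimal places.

V(Z_1) = 21.16, V(Z_2) = 25
By independence, V(S) = (1)²V(Z_1) + (4)²V(Z_2)
= (1)²·21.16 + (4)²·25 = 421.16
SD(S) = √421.16 ≈ 20.5222

20.5222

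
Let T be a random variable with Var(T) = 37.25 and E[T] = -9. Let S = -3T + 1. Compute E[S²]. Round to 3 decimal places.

E[-3T + 1] = -3·-9 + 1 = 28
Var(-3T + 1) = (-3)²·37.25 = 335.25
E[S²] = Var(S) + (E[S])² = 335.25 + (28)² = 1119.25

1119.250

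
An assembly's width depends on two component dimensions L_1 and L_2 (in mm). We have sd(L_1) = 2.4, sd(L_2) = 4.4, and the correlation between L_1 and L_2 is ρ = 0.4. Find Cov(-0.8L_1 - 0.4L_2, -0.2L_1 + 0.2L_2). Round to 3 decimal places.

-0.965

V(L_1) = (2.4)² = 5.76;  V(L_2) = (4.4)² = 19.36
Cov(L_1,L_2) = ρ·sd(L_1)·sd(L_2) = 0.4·2.4·4.4 = 4.224
Cov(-0.8L_1 - 0.4L_2, -0.2L_1 + 0.2L_2) = (-0.8)(-0.2)V(L_1) + (-0.4)(0.2)V(L_2) + [(-0.8)(0.2) + (-0.4)(-0.2)]Cov(L_1,L_2)
= 0.16·5.76 + -0.08·19.36 + -0.08·4.224 = -0.96512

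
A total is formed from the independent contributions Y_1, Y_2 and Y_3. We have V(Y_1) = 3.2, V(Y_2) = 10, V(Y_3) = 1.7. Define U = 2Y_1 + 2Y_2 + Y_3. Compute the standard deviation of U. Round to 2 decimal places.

By independence, V(U) = (2)²V(Y_1) + (2)²V(Y_2) + (1)²V(Y_3)
= (2)²·3.2 + (2)²·10 + (1)²·1.7 = 54.5
SD(U) = √54.5 ≈ 7.38

7.38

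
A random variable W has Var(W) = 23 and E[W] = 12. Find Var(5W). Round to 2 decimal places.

Var(5W) = (5)²·Var(W) = 25·23 = 575

575.00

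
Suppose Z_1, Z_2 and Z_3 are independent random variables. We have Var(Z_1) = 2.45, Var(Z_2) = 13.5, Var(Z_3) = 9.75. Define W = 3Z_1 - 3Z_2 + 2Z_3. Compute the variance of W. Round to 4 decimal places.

182.5500

By independence, Var(W) = (3)²Var(Z_1) + (-3)²Var(Z_2) + (2)²Var(Z_3)
= (3)²·2.45 + (-3)²·13.5 + (2)²·9.75 = 182.55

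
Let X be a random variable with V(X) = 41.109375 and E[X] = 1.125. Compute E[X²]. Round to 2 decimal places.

E[X²] = V(X) + (E[X])² = 41.109375 + (1.125)² = 42.375

42.38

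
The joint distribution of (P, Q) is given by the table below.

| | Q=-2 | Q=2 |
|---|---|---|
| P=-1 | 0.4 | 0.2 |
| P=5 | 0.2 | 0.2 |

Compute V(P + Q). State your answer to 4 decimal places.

E[P] = 1.4,  E[Q] = -0.4,  E[PQ] = 0.4
V(P) = 10.6 − (1.4)² = 8.64;  V(Q) = 4 − (-0.4)² = 3.84
cov(P,Q) = 0.4 − (1.4)(-0.4) = 0.96
V(P + Q) = (1)²·8.64 + (1)²·3.84 + 2·(1)·(1)·0.96 = 14.4

14.4000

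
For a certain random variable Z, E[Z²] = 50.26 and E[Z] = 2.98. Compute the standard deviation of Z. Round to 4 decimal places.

Var(Z) = 50.26 − (2.98)² = 41.3796
σ(Z) = √41.3796 ≈ 6.4327

6.4327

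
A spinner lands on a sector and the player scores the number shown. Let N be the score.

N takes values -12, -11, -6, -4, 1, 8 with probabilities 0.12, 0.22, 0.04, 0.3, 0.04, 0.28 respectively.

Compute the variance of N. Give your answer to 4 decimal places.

E[N] = (-12)(0.12) + (-11)(0.22) + (-6)(0.04) + (-4)(0.3) + (1)(0.04) + (8)(0.28) = -3.02
E[N²] = (-12)²(0.12) + (-11)²(0.22) + (-6)²(0.04) + (-4)²(0.3) + (1)²(0.04) + (8)²(0.28) = 68.1
var(N) = E[N²] − (E[N])² = 68.1 − (-3.02)² = 58.9796

58.9796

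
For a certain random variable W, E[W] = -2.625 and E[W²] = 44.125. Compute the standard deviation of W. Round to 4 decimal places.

Var(W) = 44.125 − (-2.625)² = 37.234375
SD(W) = √37.234375 ≈ 6.1020

6.1020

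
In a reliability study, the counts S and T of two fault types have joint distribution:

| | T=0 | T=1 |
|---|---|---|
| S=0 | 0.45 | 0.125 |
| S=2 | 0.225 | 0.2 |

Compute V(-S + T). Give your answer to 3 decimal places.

E[S] = 0.85,  E[T] = 0.325,  E[ST] = 0.4
V(S) = 1.7 − (0.85)² = 0.9775;  V(T) = 0.325 − (0.325)² = 0.219375
cov(S,T) = 0.4 − (0.85)(0.325) = 0.12375
V(-S + T) = (-1)²·0.9775 + (1)²·0.219375 + 2·(-1)·(1)·0.12375 = 0.949375

0.949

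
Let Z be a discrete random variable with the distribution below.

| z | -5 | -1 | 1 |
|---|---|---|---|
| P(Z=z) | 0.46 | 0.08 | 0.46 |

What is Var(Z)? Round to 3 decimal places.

8.354

E[Z] = (-5)(0.46) + (-1)(0.08) + (1)(0.46) = -1.92
E[Z²] = (-5)²(0.46) + (-1)²(0.08) + (1)²(0.46) = 12.04
Var(Z) = E[Z²] − (E[Z])² = 12.04 − (-1.92)² = 8.3536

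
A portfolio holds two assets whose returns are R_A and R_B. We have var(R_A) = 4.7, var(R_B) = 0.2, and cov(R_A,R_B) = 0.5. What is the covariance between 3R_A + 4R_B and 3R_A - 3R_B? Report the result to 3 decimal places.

41.400

cov(3R_A + 4R_B, 3R_A - 3R_B) = (3)(3)var(R_A) + (4)(-3)var(R_B) + [(3)(-3) + (4)(3)]cov(R_A,R_B)
= 9·4.7 + -12·0.2 + 3·0.5 = 41.4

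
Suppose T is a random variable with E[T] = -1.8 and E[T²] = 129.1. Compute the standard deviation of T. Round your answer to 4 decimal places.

Var(T) = 129.1 − (-1.8)² = 125.86
sd(T) = √125.86 ≈ 11.2187

11.2187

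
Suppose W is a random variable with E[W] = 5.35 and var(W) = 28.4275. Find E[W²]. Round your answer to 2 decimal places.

57.05

E[W²] = var(W) + (E[W])² = 28.4275 + (5.35)² = 57.05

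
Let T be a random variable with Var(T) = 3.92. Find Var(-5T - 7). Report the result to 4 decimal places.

98.0000

Var(-5T - 7) = (-5)²·Var(T) = 25·3.92 = 98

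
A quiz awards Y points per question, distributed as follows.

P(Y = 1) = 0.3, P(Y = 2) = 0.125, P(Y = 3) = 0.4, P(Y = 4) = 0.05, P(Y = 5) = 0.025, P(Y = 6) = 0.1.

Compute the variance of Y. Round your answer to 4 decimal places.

2.2694

E[Y] = (1)(0.3) + (2)(0.125) + (3)(0.4) + (4)(0.05) + (5)(0.025) + (6)(0.1) = 2.675
E[Y²] = (1)²(0.3) + (2)²(0.125) + (3)²(0.4) + (4)²(0.05) + (5)²(0.025) + (6)²(0.1) = 9.425
Var(Y) = E[Y²] − (E[Y])² = 9.425 − (2.675)² = 2.269375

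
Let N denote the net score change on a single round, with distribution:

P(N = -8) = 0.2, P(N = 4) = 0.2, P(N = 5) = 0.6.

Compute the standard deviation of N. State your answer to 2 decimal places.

E[N] = (-8)(0.2) + (4)(0.2) + (5)(0.6) = 2.2
E[N²] = (-8)²(0.2) + (4)²(0.2) + (5)²(0.6) = 31
var(N) = E[N²] − (E[N])² = 31 − (2.2)² = 26.16
sd(N) = √26.16 ≈ 5.11

5.11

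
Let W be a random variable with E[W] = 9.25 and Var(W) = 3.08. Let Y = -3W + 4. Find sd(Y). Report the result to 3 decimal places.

5.265

Var(-3W + 4) = (-3)²·3.08 = 27.72
sd(Y) = √27.72 ≈ 5.265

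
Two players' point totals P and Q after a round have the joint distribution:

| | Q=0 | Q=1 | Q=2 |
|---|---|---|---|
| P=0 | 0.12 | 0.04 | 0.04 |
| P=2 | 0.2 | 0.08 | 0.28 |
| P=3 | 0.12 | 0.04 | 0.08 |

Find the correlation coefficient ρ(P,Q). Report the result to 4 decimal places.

E[P] = 1.84,  E[Q] = 0.96
E[PQ] = 1.88
cov(P,Q) = E[PQ] − E[P]E[Q] = 1.88 − (1.84)(0.96) = 0.1136
Var(P) = 1.0144,  Var(Q) = 0.8384
ρ = 0.1136 / √(1.0144·0.8384) ≈ 0.1232

0.1232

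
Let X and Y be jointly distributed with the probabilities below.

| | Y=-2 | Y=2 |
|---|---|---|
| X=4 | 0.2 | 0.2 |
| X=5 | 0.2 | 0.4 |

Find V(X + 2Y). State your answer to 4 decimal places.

16.2400

E[X] = 4.6,  E[Y] = 0.4,  E[XY] = 2
V(X) = 21.4 − (4.6)² = 0.24;  V(Y) = 4 − (0.4)² = 3.84
Cov(X,Y) = 2 − (4.6)(0.4) = 0.16
V(X + 2Y) = (1)²·0.24 + (2)²·3.84 + 2·(1)·(2)·0.16 = 16.24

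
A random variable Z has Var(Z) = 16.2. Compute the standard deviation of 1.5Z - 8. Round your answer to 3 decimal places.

6.037

Var(1.5Z - 8) = (1.5)²·16.2 = 36.45
SD(1.5Z - 8) = √36.45 ≈ 6.037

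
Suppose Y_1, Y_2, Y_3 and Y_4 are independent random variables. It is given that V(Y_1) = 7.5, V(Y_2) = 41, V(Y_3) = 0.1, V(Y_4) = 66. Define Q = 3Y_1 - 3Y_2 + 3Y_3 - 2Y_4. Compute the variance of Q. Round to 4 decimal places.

By independence, V(Q) = (3)²V(Y_1) + (-3)²V(Y_2) + (3)²V(Y_3) + (-2)²V(Y_4)
= (3)²·7.5 + (-3)²·41 + (3)²·0.1 + (-2)²·66 = 701.4

701.4000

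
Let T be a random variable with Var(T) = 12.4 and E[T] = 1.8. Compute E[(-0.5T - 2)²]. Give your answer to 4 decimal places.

11.5100

E[-0.5T - 2] = -0.5·1.8 − 2 = -2.9
Var(-0.5T - 2) = (-0.5)²·12.4 = 3.1
E[(-0.5T - 2)²] = Var((-0.5T - 2)) + (E[(-0.5T - 2)])² = 3.1 + (-2.9)² = 11.51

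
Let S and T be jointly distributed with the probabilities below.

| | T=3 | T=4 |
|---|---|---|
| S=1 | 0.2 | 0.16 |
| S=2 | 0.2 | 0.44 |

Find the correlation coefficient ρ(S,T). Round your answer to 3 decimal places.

0.238

E[S] = 1.64,  E[T] = 3.6
E[ST] = 5.96
Cov(S,T) = E[ST] − E[S]E[T] = 5.96 − (1.64)(3.6) = 0.056
var(S) = 0.2304,  var(T) = 0.24
ρ = 0.056 / √(0.2304·0.24) ≈ 0.238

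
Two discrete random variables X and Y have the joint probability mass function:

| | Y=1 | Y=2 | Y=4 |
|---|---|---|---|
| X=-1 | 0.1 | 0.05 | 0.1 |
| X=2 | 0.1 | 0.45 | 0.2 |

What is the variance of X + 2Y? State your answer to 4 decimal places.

E[X] = 1.25,  E[Y] = 2.4,  E[XY] = 3
var(X) = 3.25 − (1.25)² = 1.6875;  var(Y) = 7 − (2.4)² = 1.24
Cov(X,Y) = 3 − (1.25)(2.4) = 0
var(X + 2Y) = (1)²·1.6875 + (2)²·1.24 + 2·(1)·(2)·0 = 6.6475

6.6475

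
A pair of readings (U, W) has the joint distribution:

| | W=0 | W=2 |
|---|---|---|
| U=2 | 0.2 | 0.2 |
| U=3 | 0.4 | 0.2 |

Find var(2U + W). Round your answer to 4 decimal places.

1.6000

E[U] = 2.6,  E[W] = 0.8,  E[UW] = 2
var(U) = 7 − (2.6)² = 0.24;  var(W) = 1.6 − (0.8)² = 0.96
Cov(U,W) = 2 − (2.6)(0.8) = -0.08
var(2U + W) = (2)²·0.24 + (1)²·0.96 + 2·(2)·(1)·-0.08 = 1.6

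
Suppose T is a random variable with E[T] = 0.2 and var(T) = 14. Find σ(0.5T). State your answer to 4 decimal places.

1.8708

var(0.5T) = (0.5)²·14 = 3.5
σ(0.5T) = √3.5 ≈ 1.8708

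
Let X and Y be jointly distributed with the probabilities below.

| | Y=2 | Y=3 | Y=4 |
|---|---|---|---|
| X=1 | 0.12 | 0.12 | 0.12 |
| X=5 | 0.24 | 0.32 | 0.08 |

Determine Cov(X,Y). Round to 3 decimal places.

-0.230

E[X] = 3.56,  E[Y] = 2.84
E[XY] = 9.88
Cov(X,Y) = E[XY] − E[X]E[Y] = 9.88 − (3.56)(2.84) = -0.2304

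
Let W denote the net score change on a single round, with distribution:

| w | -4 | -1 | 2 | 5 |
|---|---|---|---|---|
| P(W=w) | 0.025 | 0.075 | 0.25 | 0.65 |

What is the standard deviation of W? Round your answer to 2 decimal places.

2.22

E[W] = (-4)(0.025) + (-1)(0.075) + (2)(0.25) + (5)(0.65) = 3.575
E[W²] = (-4)²(0.025) + (-1)²(0.075) + (2)²(0.25) + (5)²(0.65) = 17.725
var(W) = E[W²] − (E[W])² = 17.725 − (3.575)² = 4.944375
sd(W) = √4.944375 ≈ 2.22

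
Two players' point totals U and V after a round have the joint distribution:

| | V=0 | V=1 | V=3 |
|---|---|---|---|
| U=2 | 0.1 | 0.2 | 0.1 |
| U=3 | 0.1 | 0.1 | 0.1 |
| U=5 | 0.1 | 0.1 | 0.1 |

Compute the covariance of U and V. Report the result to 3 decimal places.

E[U] = 3.2,  E[V] = 1.3
E[UV] = 4.2
Cov(U,V) = E[UV] − E[U]E[V] = 4.2 − (3.2)(1.3) = 0.04

0.040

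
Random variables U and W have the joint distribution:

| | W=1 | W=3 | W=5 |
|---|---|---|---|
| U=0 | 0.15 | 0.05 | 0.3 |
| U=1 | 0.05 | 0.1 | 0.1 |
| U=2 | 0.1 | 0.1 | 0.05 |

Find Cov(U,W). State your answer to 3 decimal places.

E[U] = 0.75,  E[W] = 3.3
E[UW] = 2.15
Cov(U,W) = E[UW] − E[U]E[W] = 2.15 − (0.75)(3.3) = -0.325

-0.325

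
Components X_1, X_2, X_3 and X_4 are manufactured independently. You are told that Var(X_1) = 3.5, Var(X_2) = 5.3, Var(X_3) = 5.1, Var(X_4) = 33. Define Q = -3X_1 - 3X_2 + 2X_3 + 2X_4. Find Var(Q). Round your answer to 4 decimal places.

By independence, Var(Q) = (-3)²Var(X_1) + (-3)²Var(X_2) + (2)²Var(X_3) + (2)²Var(X_4)
= (-3)²·3.5 + (-3)²·5.3 + (2)²·5.1 + (2)²·33 = 231.6

231.6000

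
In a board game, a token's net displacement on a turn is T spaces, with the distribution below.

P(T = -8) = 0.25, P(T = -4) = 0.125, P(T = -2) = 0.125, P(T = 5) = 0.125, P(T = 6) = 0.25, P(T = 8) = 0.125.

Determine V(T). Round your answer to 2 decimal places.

38.48

E[T] = (-8)(0.25) + (-4)(0.125) + (-2)(0.125) + (5)(0.125) + (6)(0.25) + (8)(0.125) = 0.375
E[T²] = (-8)²(0.25) + (-4)²(0.125) + (-2)²(0.125) + (5)²(0.125) + (6)²(0.25) + (8)²(0.125) = 38.625
V(T) = E[T²] − (E[T])² = 38.625 − (0.375)² = 38.484375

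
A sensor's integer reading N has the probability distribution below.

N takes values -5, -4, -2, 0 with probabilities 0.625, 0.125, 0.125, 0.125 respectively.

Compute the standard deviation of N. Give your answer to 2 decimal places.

E[N] = (-5)(0.625) + (-4)(0.125) + (-2)(0.125) + (0)(0.125) = -3.875
E[N²] = (-5)²(0.625) + (-4)²(0.125) + (-2)²(0.125) + (0)²(0.125) = 18.125
var(N) = E[N²] − (E[N])² = 18.125 − (-3.875)² = 3.109375
σ(N) = √3.109375 ≈ 1.76

1.76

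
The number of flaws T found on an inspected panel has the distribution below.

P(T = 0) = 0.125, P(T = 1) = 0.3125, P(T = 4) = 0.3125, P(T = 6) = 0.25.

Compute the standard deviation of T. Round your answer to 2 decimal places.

E[T] = (0)(0.125) + (1)(0.3125) + (4)(0.3125) + (6)(0.25) = 3.0625
E[T²] = (0)²(0.125) + (1)²(0.3125) + (4)²(0.3125) + (6)²(0.25) = 14.3125
var(T) = E[T²] − (E[T])² = 14.3125 − (3.0625)² = 4.93359375
σ(T) = √4.93359375 ≈ 2.22

2.22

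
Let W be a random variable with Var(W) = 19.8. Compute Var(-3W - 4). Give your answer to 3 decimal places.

178.200

Var(-3W - 4) = (-3)²·Var(W) = 9·19.8 = 178.2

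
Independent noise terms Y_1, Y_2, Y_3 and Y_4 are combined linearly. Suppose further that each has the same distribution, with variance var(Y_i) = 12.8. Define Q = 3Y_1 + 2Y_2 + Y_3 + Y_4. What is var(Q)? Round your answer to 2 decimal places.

192.00

By independence, var(Q) = (3)²var(Y_1) + (2)²var(Y_2) + (1)²var(Y_3) + (1)²var(Y_4)
= (3)²·12.8 + (2)²·12.8 + (1)²·12.8 + (1)²·12.8 = 192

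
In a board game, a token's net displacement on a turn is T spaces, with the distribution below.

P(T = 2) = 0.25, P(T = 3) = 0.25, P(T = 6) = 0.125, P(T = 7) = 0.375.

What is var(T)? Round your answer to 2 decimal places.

4.73

E[T] = (2)(0.25) + (3)(0.25) + (6)(0.125) + (7)(0.375) = 4.625
E[T²] = (2)²(0.25) + (3)²(0.25) + (6)²(0.125) + (7)²(0.375) = 26.125
var(T) = E[T²] − (E[T])² = 26.125 − (4.625)² = 4.734375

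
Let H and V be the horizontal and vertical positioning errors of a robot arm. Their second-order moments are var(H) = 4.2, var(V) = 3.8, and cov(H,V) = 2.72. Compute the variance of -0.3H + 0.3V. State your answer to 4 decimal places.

var(-0.3H + 0.3V) = (-0.3)²·var(H) + (0.3)²·var(V) + 2·(-0.3)·(0.3)·cov(H,V)
= 0.09·4.2 + 0.09·3.8 + -0.18·2.72 = 0.2304

0.2304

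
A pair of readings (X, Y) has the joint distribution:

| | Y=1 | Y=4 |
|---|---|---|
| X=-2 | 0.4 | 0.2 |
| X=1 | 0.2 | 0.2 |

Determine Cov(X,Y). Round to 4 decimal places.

E[X] = -0.8,  E[Y] = 2.2
E[XY] = -1.4
Cov(X,Y) = E[XY] − E[X]E[Y] = -1.4 − (-0.8)(2.2) = 0.36

0.3600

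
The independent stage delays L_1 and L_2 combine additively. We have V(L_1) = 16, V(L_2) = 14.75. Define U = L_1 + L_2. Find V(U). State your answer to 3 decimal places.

30.750

By independence, V(U) = (1)²V(L_1) + (1)²V(L_2)
= (1)²·16 + (1)²·14.75 = 30.75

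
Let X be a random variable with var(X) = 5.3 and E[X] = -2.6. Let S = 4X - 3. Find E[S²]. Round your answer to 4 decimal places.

E[4X - 3] = 4·-2.6 − 3 = -13.4
var(4X - 3) = (4)²·5.3 = 84.8
E[S²] = var(S) + (E[S])² = 84.8 + (-13.4)² = 264.36

264.3600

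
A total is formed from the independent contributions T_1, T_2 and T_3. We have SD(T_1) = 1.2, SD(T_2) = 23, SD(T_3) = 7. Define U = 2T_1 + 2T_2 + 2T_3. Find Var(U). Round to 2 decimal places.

Var(T_1) = 1.44, Var(T_2) = 529, Var(T_3) = 49
By independence, Var(U) = (2)²Var(T_1) + (2)²Var(T_2) + (2)²Var(T_3)
= (2)²·1.44 + (2)²·529 + (2)²·49 = 2317.76

2317.76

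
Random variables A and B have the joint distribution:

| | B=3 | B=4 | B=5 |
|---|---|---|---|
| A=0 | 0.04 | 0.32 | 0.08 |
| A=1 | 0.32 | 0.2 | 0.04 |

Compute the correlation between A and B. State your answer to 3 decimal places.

E[A] = 0.56,  E[B] = 3.76
E[AB] = 1.96
cov(A,B) = E[AB] − E[A]E[B] = 1.96 − (0.56)(3.76) = -0.1456
var(A) = 0.2464,  var(B) = 0.4224
ρ = -0.1456 / √(0.2464·0.4224) ≈ -0.451

-0.451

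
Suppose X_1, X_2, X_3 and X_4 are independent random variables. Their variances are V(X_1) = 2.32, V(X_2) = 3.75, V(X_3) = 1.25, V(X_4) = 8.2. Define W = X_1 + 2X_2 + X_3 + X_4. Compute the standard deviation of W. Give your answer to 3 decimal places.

5.174

By independence, V(W) = (1)²V(X_1) + (2)²V(X_2) + (1)²V(X_3) + (1)²V(X_4)
= (1)²·2.32 + (2)²·3.75 + (1)²·1.25 + (1)²·8.2 = 26.77
SD(W) = √26.77 ≈ 5.174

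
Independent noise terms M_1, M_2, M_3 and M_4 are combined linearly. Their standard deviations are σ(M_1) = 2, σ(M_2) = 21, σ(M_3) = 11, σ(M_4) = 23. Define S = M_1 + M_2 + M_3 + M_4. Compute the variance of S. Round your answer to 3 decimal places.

1095.000

V(M_1) = 4, V(M_2) = 441, V(M_3) = 121, V(M_4) = 529
By independence, V(S) = (1)²V(M_1) + (1)²V(M_2) + (1)²V(M_3) + (1)²V(M_4)
= (1)²·4 + (1)²·441 + (1)²·121 + (1)²·529 = 1095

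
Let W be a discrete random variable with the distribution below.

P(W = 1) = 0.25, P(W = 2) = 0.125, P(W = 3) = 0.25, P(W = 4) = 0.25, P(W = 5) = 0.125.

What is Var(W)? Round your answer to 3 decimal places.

1.859

E[W] = (1)(0.25) + (2)(0.125) + (3)(0.25) + (4)(0.25) + (5)(0.125) = 2.875
E[W²] = (1)²(0.25) + (2)²(0.125) + (3)²(0.25) + (4)²(0.25) + (5)²(0.125) = 10.125
Var(W) = E[W²] − (E[W])² = 10.125 − (2.875)² = 1.859375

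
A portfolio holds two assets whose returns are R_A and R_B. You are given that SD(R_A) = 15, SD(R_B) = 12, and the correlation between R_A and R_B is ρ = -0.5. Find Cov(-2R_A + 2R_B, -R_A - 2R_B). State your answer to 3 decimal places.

-306.000

Var(R_A) = (15)² = 225;  Var(R_B) = (12)² = 144
Cov(R_A,R_B) = ρ·SD(R_A)·SD(R_B) = -0.5·15·12 = -90
Cov(-2R_A + 2R_B, -R_A - 2R_B) = (-2)(-1)Var(R_A) + (2)(-2)Var(R_B) + [(-2)(-2) + (2)(-1)]Cov(R_A,R_B)
= 2·225 + -4·144 + 2·-90 = -306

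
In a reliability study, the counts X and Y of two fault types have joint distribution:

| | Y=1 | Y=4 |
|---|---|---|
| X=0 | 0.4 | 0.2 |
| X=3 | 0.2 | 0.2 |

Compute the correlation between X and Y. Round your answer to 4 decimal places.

0.1667

E[X] = 1.2,  E[Y] = 2.2
E[XY] = 3
Cov(X,Y) = E[XY] − E[X]E[Y] = 3 − (1.2)(2.2) = 0.36
Var(X) = 2.16,  Var(Y) = 2.16
ρ = 0.36 / √(2.16·2.16) ≈ 0.1667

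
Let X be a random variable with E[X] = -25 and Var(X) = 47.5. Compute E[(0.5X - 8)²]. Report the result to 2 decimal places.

E[0.5X - 8] = 0.5·-25 − 8 = -20.5
Var(0.5X - 8) = (0.5)²·47.5 = 11.875
E[(0.5X - 8)²] = Var((0.5X - 8)) + (E[(0.5X - 8)])² = 11.875 + (-20.5)² = 432.125

432.13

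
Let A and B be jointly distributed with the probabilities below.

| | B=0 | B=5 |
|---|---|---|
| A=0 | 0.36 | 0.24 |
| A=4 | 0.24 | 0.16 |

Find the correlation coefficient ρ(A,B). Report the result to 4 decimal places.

E[A] = 1.6,  E[B] = 2
E[AB] = 3.2
Cov(A,B) = E[AB] − E[A]E[B] = 3.2 − (1.6)(2) = 0
V(A) = 3.84,  V(B) = 6
ρ = 0 / √(3.84·6) ≈ 0.0000

0.0000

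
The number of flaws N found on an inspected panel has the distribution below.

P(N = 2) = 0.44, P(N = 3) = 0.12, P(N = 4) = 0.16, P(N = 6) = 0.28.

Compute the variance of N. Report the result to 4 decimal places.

2.8064

E[N] = (2)(0.44) + (3)(0.12) + (4)(0.16) + (6)(0.28) = 3.56
E[N²] = (2)²(0.44) + (3)²(0.12) + (4)²(0.16) + (6)²(0.28) = 15.48
Var(N) = E[N²] − (E[N])² = 15.48 − (3.56)² = 2.8064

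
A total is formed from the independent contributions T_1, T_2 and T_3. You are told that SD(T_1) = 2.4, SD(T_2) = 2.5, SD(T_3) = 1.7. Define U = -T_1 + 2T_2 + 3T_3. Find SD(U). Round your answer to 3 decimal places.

7.535

Var(T_1) = 5.76, Var(T_2) = 6.25, Var(T_3) = 2.89
By independence, Var(U) = (-1)²Var(T_1) + (2)²Var(T_2) + (3)²Var(T_3)
= (-1)²·5.76 + (2)²·6.25 + (3)²·2.89 = 56.77
SD(U) = √56.77 ≈ 7.535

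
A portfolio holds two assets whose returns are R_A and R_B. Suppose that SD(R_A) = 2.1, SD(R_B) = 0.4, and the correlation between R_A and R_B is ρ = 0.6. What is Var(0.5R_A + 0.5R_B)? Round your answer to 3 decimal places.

1.395

Var(R_A) = (2.1)² = 4.41;  Var(R_B) = (0.4)² = 0.16
Cov(R_A,R_B) = ρ·SD(R_A)·SD(R_B) = 0.6·2.1·0.4 = 0.504
Var(0.5R_A + 0.5R_B) = (0.5)²·Var(R_A) + (0.5)²·Var(R_B) + 2·(0.5)·(0.5)·Cov(R_A,R_B)
= 0.25·4.41 + 0.25·0.16 + 0.5·0.504 = 1.3945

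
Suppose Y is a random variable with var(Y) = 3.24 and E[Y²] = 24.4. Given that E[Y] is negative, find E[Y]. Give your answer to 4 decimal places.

-4.6000

(E[Y])² = E[Y²] − var(Y) = 24.4 − 3.24 = 21.16
E[Y] = −√21.16 = -4.6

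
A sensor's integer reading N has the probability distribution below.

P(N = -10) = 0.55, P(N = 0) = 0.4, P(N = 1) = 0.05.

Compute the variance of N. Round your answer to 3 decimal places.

25.348

E[N] = (-10)(0.55) + (0)(0.4) + (1)(0.05) = -5.45
E[N²] = (-10)²(0.55) + (0)²(0.4) + (1)²(0.05) = 55.05
Var(N) = E[N²] − (E[N])² = 55.05 − (-5.45)² = 25.3475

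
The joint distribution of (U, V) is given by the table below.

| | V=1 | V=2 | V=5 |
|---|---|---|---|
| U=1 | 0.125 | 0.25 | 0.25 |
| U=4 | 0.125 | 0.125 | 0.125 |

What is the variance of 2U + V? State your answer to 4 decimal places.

10.3594

E[U] = 2.125,  E[V] = 2.875,  E[UV] = 5.875
Var(U) = 6.625 − (2.125)² = 2.109375;  Var(V) = 11.125 − (2.875)² = 2.859375
cov(U,V) = 5.875 − (2.125)(2.875) = -0.234375
Var(2U + V) = (2)²·2.109375 + (1)²·2.859375 + 2·(2)·(1)·-0.234375 = 10.359375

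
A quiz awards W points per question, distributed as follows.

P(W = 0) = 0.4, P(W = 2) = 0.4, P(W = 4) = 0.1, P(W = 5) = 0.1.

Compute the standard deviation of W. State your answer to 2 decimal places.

E[W] = (0)(0.4) + (2)(0.4) + (4)(0.1) + (5)(0.1) = 1.7
E[W²] = (0)²(0.4) + (2)²(0.4) + (4)²(0.1) + (5)²(0.1) = 5.7
var(W) = E[W²] − (E[W])² = 5.7 − (1.7)² = 2.81
σ(W) = √2.81 ≈ 1.68

1.68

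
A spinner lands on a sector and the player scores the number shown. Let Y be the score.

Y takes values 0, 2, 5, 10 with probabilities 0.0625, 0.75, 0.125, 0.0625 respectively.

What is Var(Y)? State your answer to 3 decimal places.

4.813

E[Y] = (0)(0.0625) + (2)(0.75) + (5)(0.125) + (10)(0.0625) = 2.75
E[Y²] = (0)²(0.0625) + (2)²(0.75) + (5)²(0.125) + (10)²(0.0625) = 12.375
Var(Y) = E[Y²] − (E[Y])² = 12.375 − (2.75)² = 4.8125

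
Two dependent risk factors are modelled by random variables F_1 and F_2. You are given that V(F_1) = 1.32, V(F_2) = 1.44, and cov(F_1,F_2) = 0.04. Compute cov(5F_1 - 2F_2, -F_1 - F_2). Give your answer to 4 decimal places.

cov(5F_1 - 2F_2, -F_1 - F_2) = (5)(-1)V(F_1) + (-2)(-1)V(F_2) + [(5)(-1) + (-2)(-1)]cov(F_1,F_2)
= -5·1.32 + 2·1.44 + -3·0.04 = -3.84

-3.8400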